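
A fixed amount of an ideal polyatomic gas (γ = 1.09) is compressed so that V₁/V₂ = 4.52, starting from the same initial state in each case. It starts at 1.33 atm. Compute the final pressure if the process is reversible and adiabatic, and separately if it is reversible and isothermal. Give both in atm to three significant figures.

adiabatic: 6.89 atm; isothermal: 6.01 atm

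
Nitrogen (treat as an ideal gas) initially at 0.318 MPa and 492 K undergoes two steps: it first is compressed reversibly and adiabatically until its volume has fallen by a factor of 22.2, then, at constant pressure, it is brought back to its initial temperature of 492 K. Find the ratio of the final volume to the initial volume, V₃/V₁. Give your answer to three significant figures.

V₃/V₁ ≈ 0.0130

For a diatomic ideal gas γ = 7/5.
Adiabatic step: V₂/V₁ = 0.04505; T₂ = T₁·22.2^(2/5) = 1700 K.
Isobaric step: V₃/V₂ = T₃/T₂ = 492/1700.
V₃/V₁ = (V₂/V₁)(V₃/V₂) = 0.04505 × (492/1700) = 0.01303.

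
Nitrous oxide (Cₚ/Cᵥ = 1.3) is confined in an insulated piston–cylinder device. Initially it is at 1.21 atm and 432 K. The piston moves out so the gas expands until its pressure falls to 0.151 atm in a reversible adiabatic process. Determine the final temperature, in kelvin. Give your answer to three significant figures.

Adiabatic: T₂/T₁ = (P₂/P₁)^((γ−1)/γ).
T₂ = 432 × (0.151/1.21)^(0.231) = 267.2 K.

T₂ ≈ 267 K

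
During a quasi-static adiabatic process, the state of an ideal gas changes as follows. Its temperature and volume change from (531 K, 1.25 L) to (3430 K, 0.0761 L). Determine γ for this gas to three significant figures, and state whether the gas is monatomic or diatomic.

γ ≈ 1.67; monatomic

TV^(γ−1) = const ⇒ γ − 1 = ln(T₂/T₁) / ln(V₁/V₂).
γ = 1 + ln(3430/531) / ln(1.25/0.0761) = 1.667.
γ ≈ 1.67 is close to 5/3, so the gas is monatomic.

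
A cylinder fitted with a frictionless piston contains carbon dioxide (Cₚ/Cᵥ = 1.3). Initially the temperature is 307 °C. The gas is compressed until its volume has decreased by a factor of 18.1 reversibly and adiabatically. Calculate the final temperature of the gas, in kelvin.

Adiabatic: T₁V₁^(γ−1) = T₂V₂^(γ−1) ⇒ T₂ = T₁ (V₁/V₂)^(γ−1).
T₁ = 307 °C = 580.1 K.
T₂ = 580.1 × 18.1^(0.3) = 1383 K.

T₂ ≈ 1380 K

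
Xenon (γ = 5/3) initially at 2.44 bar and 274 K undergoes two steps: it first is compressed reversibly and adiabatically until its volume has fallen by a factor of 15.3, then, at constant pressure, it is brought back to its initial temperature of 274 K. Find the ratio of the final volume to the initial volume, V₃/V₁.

V₃/V₁ ≈ 0.0106

Adiabatic step: V₂/V₁ = 0.06536; T₂ = T₁·15.3^(2/3) = 1689 K.
Isobaric step: V₃/V₂ = T₃/T₂ = 274/1689.
V₃/V₁ = (V₂/V₁)(V₃/V₂) = 0.06536 × (274/1689) = 0.01061.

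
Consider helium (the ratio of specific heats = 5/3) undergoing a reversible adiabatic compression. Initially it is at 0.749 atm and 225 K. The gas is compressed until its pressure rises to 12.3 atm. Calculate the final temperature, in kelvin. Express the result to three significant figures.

T₂ ≈ 689 K

Adiabatic: T₂/T₁ = (P₂/P₁)^((γ−1)/γ).
T₂ = 225 × (12.3/0.749)^(2/5) = 689.2 K.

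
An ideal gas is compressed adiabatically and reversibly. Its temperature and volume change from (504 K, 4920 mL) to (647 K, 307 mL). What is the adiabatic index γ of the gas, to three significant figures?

TV^(γ−1) = const ⇒ γ − 1 = ln(T₂/T₁) / ln(V₁/V₂).
γ = 1 + ln(647/504) / ln(4920/307) = 1.09.

γ ≈ 1.09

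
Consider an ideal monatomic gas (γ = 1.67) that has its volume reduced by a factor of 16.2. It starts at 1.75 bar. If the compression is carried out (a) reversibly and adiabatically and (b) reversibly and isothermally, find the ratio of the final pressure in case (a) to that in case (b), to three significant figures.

Isothermal: P_b = P₁(V₁/V₂) = 1.75×16.2.
Adiabatic: P_a = P₁(V₁/V₂)^γ = 1.75×16.2^(1.67).
P_a/P_b = (V₁/V₂)^(γ−1) = 16.2^(0.67) = 6.462.

P_adiabatic / P_isothermal ≈ 6.46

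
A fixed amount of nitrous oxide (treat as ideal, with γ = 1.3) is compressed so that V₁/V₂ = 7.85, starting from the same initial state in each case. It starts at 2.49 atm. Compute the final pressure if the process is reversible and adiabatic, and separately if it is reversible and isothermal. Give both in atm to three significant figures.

adiabatic: 36.3 atm; isothermal: 19.5 atm

Isothermal: P₂ = P₁(V₁/V₂) = 2.49×7.85 = 19.55 atm.
Adiabatic: P₂ = P₁(V₁/V₂)^γ = 2.49×7.85^(1.3) = 36.27 atm.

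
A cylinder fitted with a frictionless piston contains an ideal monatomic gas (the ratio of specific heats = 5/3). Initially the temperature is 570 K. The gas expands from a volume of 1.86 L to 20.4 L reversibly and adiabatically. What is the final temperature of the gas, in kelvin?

Adiabatic: T₁V₁^(γ−1) = T₂V₂^(γ−1) ⇒ T₂ = T₁ (V₁/V₂)^(γ−1).
T₂ = 570 × (1.86/20.4)^(2/3) = 115.5 K.

T₂ ≈ 115 K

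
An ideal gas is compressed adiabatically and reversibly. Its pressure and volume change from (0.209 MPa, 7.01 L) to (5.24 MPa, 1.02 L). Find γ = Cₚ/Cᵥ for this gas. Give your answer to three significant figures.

γ ≈ 1.67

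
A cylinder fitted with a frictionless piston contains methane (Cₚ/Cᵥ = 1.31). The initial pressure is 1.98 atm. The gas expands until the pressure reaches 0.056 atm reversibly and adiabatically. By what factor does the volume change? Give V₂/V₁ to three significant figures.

V₂/V₁ ≈ 15.2

From PV^γ = const, V₂/V₁ = (P₁/P₂)^(1/γ).
V₂/V₁ = (1.98/0.056)^(0.763) = 15.21.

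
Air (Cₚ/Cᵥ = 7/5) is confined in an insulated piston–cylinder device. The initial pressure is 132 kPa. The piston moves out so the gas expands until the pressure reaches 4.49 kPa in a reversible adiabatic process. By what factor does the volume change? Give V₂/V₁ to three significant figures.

V₂/V₁ ≈ 11.2

From PV^γ = const, V₂/V₁ = (P₁/P₂)^(1/γ).
V₂/V₁ = (132/4.49)^(5/7) = 11.19.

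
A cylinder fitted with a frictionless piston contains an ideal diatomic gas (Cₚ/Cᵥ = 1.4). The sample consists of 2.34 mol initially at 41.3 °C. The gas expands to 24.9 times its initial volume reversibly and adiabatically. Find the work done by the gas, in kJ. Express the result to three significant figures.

For a reversible adiabat TV^(γ−1) is constant, so T₂ = T₁ (V₁/V₂)^(γ−1).
T₁ = 41.3 °C = 314.4 K.
T₂ = 314.4 × (1/24.9)^(0.4) = 86.91 K.
Q = 0, so ΔU = W_on_gas = nCᵥΔT with Cᵥ = R/(γ−1) = 20.79 J/(mol·K).
ΔU = 2.34 × 20.79 × (86.91 − 314.4) = -11070 J.
Work done by the gas = −ΔU = 11070 J.

W ≈ 11.1 kJ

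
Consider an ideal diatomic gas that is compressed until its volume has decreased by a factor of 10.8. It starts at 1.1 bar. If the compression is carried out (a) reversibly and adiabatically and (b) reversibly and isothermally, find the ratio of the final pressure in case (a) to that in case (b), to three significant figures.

P_adiabatic / P_isothermal ≈ 2.59

For a diatomic ideal gas γ = 7/5.
Isothermal: P_b = P₁(V₁/V₂) = 1.1×10.8.
Adiabatic: P_a = P₁(V₁/V₂)^γ = 1.1×10.8^(7/5).
P_a/P_b = (V₁/V₂)^(γ−1) = 10.8^(2/5) = 2.59.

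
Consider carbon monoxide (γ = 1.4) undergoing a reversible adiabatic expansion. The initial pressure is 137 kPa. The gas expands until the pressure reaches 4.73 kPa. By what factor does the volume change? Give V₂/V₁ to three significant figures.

V₂/V₁ ≈ 11.1

From PV^γ = const, V₂/V₁ = (P₁/P₂)^(1/γ).
V₂/V₁ = (137/4.73)^(0.714) = 11.07.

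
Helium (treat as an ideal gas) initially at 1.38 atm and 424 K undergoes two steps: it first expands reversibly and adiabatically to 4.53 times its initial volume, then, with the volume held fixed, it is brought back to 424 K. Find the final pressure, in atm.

P₃ ≈ 0.305 atm

For a monatomic ideal gas γ = 5/3.
Adiabatic step (PV^γ = const): P₂ = 1.38×(1/4.53)^(5/3) = 0.1113 atm; T₂ = 424×(1/4.53)^(2/3) = 154.9 K.
Isochoric: P₃ = P₂(T₃/T₂) = 0.1113 × (424/154.9) = 0.3046 atm.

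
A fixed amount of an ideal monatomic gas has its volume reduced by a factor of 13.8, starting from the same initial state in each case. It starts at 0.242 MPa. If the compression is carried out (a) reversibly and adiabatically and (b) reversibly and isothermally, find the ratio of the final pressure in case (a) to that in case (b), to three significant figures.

For a monatomic ideal gas γ = 5/3.
Isothermal: P_b = P₁(V₁/V₂) = 0.242×13.8.
Adiabatic: P_a = P₁(V₁/V₂)^γ = 0.242×13.8^(5/3).
P_a/P_b = (V₁/V₂)^(γ−1) = 13.8^(2/3) = 5.753.

P_adiabatic / P_isothermal ≈ 5.75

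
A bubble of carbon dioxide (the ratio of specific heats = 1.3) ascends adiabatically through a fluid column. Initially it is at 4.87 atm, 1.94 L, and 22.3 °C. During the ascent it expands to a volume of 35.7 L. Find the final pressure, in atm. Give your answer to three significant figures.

Adiabatic: P₁V₁^γ = P₂V₂^γ ⇒ P₂ = P₁ (V₁/V₂)^γ.
P₂ = 4.87 × (1.94/35.7)^(1.3) = 0.1105 atm.

P₂ ≈ 0.110 atm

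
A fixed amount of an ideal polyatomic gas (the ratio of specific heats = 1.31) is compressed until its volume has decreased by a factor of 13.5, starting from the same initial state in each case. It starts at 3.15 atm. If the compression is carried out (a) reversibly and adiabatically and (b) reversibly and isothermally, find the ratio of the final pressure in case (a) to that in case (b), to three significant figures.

P_adiabatic / P_isothermal ≈ 2.24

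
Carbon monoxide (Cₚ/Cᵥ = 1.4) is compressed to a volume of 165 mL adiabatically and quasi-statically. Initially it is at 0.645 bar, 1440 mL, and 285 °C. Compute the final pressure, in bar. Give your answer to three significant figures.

Adiabatic: P₁V₁^γ = P₂V₂^γ ⇒ P₂ = P₁ (V₁/V₂)^γ.
P₂ = 0.645 × (1440/165)^(1.4) = 13.39 bar.

P₂ ≈ 13.4 bar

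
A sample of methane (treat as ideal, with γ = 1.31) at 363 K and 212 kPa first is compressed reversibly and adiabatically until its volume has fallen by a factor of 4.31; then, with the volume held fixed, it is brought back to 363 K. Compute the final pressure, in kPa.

P₃ ≈ 914 kPa

Adiabatic step (PV^γ = const): P₂ = 212×4.31^(1.31) = 1437 kPa; T₂ = 363×4.31^(0.31) = 570.9 K.
Isochoric: P₃ = P₂(T₃/T₂) = 1437 × (363/570.9) = 913.7 kPa.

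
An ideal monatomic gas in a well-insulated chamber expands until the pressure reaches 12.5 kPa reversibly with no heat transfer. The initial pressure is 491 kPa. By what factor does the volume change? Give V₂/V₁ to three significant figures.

From PV^γ = const, V₂/V₁ = (P₁/P₂)^(1/γ).
For a monatomic ideal gas γ = 5/3.
V₂/V₁ = (491/12.5)^(3/5) = 9.047.

V₂/V₁ ≈ 9.05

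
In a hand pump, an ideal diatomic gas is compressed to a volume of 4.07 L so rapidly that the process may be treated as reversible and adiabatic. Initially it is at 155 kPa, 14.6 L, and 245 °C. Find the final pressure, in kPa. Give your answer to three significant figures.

P₂ ≈ 927 kPa

Adiabatic: P₁V₁^γ = P₂V₂^γ ⇒ P₂ = P₁ (V₁/V₂)^γ.
γ = 7/5 for a diatomic ideal gas.
P₂ = 155 × (14.6/4.07)^(7/5) = 926.8 kPa.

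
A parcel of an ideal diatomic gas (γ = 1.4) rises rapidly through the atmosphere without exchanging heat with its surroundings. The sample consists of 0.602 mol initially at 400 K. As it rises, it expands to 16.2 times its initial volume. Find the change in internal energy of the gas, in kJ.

Adiabatic: T₁V₁^(γ−1) = T₂V₂^(γ−1) ⇒ T₂ = T₁ (V₁/V₂)^(γ−1).
T₂ = 400 × (1/16.2)^(0.4) = 131.3 K.
Q = 0, so ΔU = W_on_gas = nCᵥΔT with Cᵥ = R/(γ−1) = 20.79 J/(mol·K).
ΔU = 0.602 × 20.79 × (131.3 − 400) = -3362 J.

ΔU ≈ -3.36 kJ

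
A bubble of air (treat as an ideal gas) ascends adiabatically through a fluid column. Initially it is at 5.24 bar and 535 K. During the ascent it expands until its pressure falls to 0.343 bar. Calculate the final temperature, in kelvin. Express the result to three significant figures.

Adiabatic: T₂/T₁ = (P₂/P₁)^((γ−1)/γ).
For a diatomic ideal gas γ = 7/5, so (γ−1)/γ = 2/7.
T₂ = 535 × (0.343/5.24)^(2/7) = 245.5 K.

T₂ ≈ 246 K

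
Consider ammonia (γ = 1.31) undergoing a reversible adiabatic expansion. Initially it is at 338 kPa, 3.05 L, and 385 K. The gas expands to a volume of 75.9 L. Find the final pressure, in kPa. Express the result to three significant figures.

Since PV^γ is constant along a reversible adiabat, P₂ = P₁ (V₁/V₂)^γ.
P₂ = 338 × (3.05/75.9)^(1.31) = 5.015 kPa.

P₂ ≈ 5.01 kPa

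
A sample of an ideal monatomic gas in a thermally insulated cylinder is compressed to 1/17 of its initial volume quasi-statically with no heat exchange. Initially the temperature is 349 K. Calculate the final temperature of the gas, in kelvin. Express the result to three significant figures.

T₂ ≈ 2310 K

For a reversible adiabat TV^(γ−1) is constant, so T₂ = T₁ (V₁/V₂)^(γ−1).
For a monatomic ideal gas γ = 5/3, so γ−1 = 2/3.
T₂ = 349 × 17^(2/3) = 2307 K.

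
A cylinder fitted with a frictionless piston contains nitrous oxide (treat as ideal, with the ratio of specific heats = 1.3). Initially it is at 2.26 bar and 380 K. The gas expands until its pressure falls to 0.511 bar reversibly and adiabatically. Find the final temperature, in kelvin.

Adiabatic: T₂/T₁ = (P₂/P₁)^((γ−1)/γ).
T₂ = 380 × (0.511/2.26)^(0.231) = 269.6 K.

T₂ ≈ 270 K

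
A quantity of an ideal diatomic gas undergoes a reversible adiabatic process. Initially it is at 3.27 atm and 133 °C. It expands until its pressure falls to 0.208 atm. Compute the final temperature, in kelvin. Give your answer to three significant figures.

Adiabatic: T₂/T₁ = (P₂/P₁)^((γ−1)/γ).
For a diatomic ideal gas γ = 7/5, so (γ−1)/γ = 2/7.
T₁ = 133 °C = 406.1 K.
T₂ = 406.1 × (0.208/3.27)^(2/7) = 184.9 K.

T₂ ≈ 185 K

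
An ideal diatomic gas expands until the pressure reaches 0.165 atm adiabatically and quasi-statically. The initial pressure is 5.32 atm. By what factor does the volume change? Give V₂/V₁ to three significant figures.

From PV^γ = const, V₂/V₁ = (P₁/P₂)^(1/γ).
For a diatomic ideal gas γ = 7/5.
V₂/V₁ = (5.32/0.165)^(5/7) = 11.95.

V₂/V₁ ≈ 12.0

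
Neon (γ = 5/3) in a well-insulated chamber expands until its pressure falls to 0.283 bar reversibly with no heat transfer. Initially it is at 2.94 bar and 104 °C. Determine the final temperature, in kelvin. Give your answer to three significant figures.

T₂ ≈ 148 K

Adiabatic: T₂/T₁ = (P₂/P₁)^((γ−1)/γ).
T₁ = 104 °C = 377.1 K.
T₂ = 377.1 × (0.283/2.94)^(2/5) = 147.9 K.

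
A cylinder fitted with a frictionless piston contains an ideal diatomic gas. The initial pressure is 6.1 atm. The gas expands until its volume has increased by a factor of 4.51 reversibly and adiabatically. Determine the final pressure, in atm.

Adiabatic: P₁V₁^γ = P₂V₂^γ ⇒ P₂ = P₁ (V₁/V₂)^γ.
For a diatomic ideal gas γ = 7/5.
P₂ = 6.1 × (1/4.51)^(7/5) = 0.7404 atm.

P₂ ≈ 0.740 atm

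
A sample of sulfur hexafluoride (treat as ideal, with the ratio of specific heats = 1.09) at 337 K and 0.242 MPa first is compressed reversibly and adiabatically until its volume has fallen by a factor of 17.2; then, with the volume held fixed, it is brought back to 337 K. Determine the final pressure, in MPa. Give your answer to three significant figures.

P₃ ≈ 4.16 MPa

Adiabatic step (PV^γ = const): P₂ = 0.242×17.2^(1.09) = 5.377 MPa; T₂ = 337×17.2^(0.09) = 435.3 K.
Isochoric: P₃ = P₂(T₃/T₂) = 5.377 × (337/435.3) = 4.162 MPa.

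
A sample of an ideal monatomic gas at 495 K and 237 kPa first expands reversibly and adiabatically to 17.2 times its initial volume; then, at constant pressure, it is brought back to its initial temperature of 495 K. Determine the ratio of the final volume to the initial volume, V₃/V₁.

For a monatomic ideal gas γ = 5/3.
Adiabatic step: V₂/V₁ = 17.2; T₂ = T₁·(1/17.2)^(2/3) = 74.29 K.
Isobaric step: V₃/V₂ = T₃/T₂ = 495/74.29.
V₃/V₁ = (V₂/V₁)(V₃/V₂) = 17.2 × (495/74.29) = 114.6.

V₃/V₁ ≈ 115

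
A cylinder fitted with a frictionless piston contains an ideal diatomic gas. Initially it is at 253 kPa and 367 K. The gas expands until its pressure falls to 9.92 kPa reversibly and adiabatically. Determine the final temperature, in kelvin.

T₂ ≈ 145 K

Adiabatic: T₂/T₁ = (P₂/P₁)^((γ−1)/γ).
For a diatomic ideal gas γ = 7/5, so (γ−1)/γ = 2/7.
T₂ = 367 × (9.92/253)^(2/7) = 145.5 K.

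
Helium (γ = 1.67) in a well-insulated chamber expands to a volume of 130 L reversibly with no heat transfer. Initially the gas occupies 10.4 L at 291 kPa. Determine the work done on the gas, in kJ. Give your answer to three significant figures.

P₂ = P₁(V₁/V₂)^γ = 291×(10.4/130)^(1.67) = 4.286 kPa.
For a reversible adiabat, W_by_gas = (P₁V₁ − P₂V₂)/(γ−1).
W_by = (291000×0.0104 − 4286×0.13) / (0.67) = 3685 J.
W_on_gas = −W_by = -3685 J.

W ≈ -3.69 kJ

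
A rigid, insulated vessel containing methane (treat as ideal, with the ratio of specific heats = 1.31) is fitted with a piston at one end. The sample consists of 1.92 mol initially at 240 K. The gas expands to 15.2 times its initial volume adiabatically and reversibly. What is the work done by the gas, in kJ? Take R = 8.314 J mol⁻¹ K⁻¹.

Adiabatic: T₁V₁^(γ−1) = T₂V₂^(γ−1) ⇒ T₂ = T₁ (V₁/V₂)^(γ−1).
T₂ = 240 × (1/15.2)^(0.31) = 103.2 K.
Q = 0, so ΔU = W_on_gas = nCᵥΔT with Cᵥ = R/(γ−1) = 26.82 J/(mol·K).
ΔU = 1.92 × 26.82 × (103.2 − 240) = -7042 J.
Work done by the gas = −ΔU = 7042 J.

W ≈ 7.04 kJ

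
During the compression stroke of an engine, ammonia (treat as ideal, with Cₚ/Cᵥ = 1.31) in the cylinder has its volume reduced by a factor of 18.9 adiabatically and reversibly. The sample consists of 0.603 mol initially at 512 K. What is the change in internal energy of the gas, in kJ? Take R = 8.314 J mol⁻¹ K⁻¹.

ΔU ≈ 12.3 kJ

Adiabatic: T₁V₁^(γ−1) = T₂V₂^(γ−1) ⇒ T₂ = T₁ (V₁/V₂)^(γ−1).
T₂ = 512 × 18.9^(0.31) = 1273 K.
Q = 0, so ΔU = W_on_gas = nCᵥΔT with Cᵥ = R/(γ−1) = 26.82 J/(mol·K).
ΔU = 0.603 × 26.82 × (1273 − 512) = 12310 J.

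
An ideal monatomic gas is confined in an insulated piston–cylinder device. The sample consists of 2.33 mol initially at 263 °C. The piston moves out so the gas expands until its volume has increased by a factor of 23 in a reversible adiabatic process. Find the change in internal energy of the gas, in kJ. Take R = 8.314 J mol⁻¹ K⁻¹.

Adiabatic: T₁V₁^(γ−1) = T₂V₂^(γ−1) ⇒ T₂ = T₁ (V₁/V₂)^(γ−1).
γ = 5/3 for a monatomic ideal gas, so γ−1 = 2/3.
T₁ = 263 °C = 536.1 K.
T₂ = 536.1 × (1/23)^(2/3) = 66.29 K.
Q = 0, so ΔU = W_on_gas = nCᵥΔT with Cᵥ = R/(γ−1) = 12.47 J/(mol·K).
ΔU = 2.33 × 12.47 × (66.29 − 536.1) = -13650 J.

ΔU ≈ -13.7 kJ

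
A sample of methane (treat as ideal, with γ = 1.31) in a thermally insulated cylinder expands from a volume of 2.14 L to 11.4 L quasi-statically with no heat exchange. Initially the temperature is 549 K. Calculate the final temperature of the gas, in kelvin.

T₂ ≈ 327 K

For a reversible adiabat TV^(γ−1) is constant, so T₂ = T₁ (V₁/V₂)^(γ−1).
T₂ = 549 × (2.14/11.4)^(0.31) = 326.9 K.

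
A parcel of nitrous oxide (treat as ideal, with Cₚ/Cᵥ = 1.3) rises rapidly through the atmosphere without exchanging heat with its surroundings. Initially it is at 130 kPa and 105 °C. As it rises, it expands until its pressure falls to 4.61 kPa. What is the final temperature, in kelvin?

Along an adiabat T P^((1−γ)/γ) is constant, so T₂ = T₁ (P₂/P₁)^((γ−1)/γ).
T₁ = 105 °C = 378.1 K.
T₂ = 378.1 × (4.61/130)^(0.231) = 175 K.

T₂ ≈ 175 K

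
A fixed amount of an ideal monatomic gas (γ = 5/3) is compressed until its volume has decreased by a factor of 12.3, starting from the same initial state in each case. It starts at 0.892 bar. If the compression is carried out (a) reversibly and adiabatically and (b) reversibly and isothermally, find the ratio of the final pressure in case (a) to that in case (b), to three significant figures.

Isothermal: P_b = P₁(V₁/V₂) = 0.892×12.3.
Adiabatic: P_a = P₁(V₁/V₂)^γ = 0.892×12.3^(5/3).
P_a/P_b = (V₁/V₂)^(γ−1) = 12.3^(2/3) = 5.328.

P_adiabatic / P_isothermal ≈ 5.33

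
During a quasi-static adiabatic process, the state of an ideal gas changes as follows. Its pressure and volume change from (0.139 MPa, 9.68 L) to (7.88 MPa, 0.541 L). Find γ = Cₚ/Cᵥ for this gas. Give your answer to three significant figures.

γ ≈ 1.40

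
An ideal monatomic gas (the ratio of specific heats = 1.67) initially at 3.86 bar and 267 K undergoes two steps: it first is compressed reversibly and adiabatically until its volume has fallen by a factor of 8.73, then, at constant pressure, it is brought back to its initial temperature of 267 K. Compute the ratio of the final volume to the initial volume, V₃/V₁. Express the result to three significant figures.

V₃/V₁ ≈ 0.0268

Adiabatic step: V₂/V₁ = 0.1145; T₂ = T₁·8.73^(0.67) = 1140 K.
Isobaric step: V₃/V₂ = T₃/T₂ = 267/1140.
V₃/V₁ = (V₂/V₁)(V₃/V₂) = 0.1145 × (267/1140) = 0.02682.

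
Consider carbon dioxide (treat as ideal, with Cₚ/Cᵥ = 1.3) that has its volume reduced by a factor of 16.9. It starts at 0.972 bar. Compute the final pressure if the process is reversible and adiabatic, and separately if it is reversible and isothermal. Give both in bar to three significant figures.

adiabatic: 38.4 bar; isothermal: 16.4 bar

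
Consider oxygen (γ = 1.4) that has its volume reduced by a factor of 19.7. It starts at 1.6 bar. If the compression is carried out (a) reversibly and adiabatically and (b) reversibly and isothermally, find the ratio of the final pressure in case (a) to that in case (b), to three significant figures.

Isothermal: P_b = P₁(V₁/V₂) = 1.6×19.7.
Adiabatic: P_a = P₁(V₁/V₂)^γ = 1.6×19.7^(1.4).
P_a/P_b = (V₁/V₂)^(γ−1) = 19.7^(0.4) = 3.294.

P_adiabatic / P_isothermal ≈ 3.29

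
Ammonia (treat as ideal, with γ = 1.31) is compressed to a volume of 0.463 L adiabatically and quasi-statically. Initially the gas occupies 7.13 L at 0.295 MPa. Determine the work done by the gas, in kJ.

P₂ = P₁(V₁/V₂)^γ = 0.295×(7.13/0.463)^(1.31) = 10.6 MPa.
For a reversible adiabat, W_by_gas = (P₁V₁ − P₂V₂)/(γ−1).
W_by = (295000×0.00713 − 1.06×10^7×0.000463) / (0.31) = -9052 J.

W ≈ -9.05 kJ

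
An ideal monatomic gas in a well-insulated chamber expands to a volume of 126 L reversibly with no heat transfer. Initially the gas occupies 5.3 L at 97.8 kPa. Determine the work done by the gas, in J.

γ = 5/3 for a monatomic ideal gas.
P₂ = P₁(V₁/V₂)^γ = 97.8×(5.3/126)^(5/3) = 0.4976 kPa.
For a reversible adiabat, W_by_gas = (P₁V₁ − P₂V₂)/(γ−1).
W_by = (97800×0.0053 − 497.6×0.126) / (2/3) = 683.5 J.

W ≈ 683 J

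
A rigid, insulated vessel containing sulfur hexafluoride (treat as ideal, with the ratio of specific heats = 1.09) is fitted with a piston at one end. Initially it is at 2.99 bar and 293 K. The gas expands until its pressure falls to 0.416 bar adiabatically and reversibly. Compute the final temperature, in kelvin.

Adiabatic: T₂/T₁ = (P₂/P₁)^((γ−1)/γ).
T₂ = 293 × (0.416/2.99)^(0.0826) = 249 K.

T₂ ≈ 249 K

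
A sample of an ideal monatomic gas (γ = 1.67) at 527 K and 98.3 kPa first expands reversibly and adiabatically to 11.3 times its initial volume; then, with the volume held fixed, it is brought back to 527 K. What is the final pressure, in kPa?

Adiabatic step (PV^γ = const): P₂ = 98.3×(1/11.3)^(1.67) = 1.714 kPa; T₂ = 527×(1/11.3)^(0.67) = 103.8 K.
Isochoric: P₃ = P₂(T₃/T₂) = 1.714 × (527/103.8) = 8.699 kPa.

P₃ ≈ 8.70 kPa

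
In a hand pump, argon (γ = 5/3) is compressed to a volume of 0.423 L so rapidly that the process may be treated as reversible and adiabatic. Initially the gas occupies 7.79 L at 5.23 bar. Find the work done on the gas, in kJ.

W ≈ 36.5 kJ

P₂ = P₁(V₁/V₂)^γ = 5.23×(7.79/0.423)^(5/3) = 671.7 bar.
For a reversible adiabat, W_by_gas = (P₁V₁ − P₂V₂)/(γ−1).
W_by = (523000×0.00779 − 6.717×10^7×0.000423) / (2/3) = -36510 J.
W_on_gas = −W_by = 36510 J.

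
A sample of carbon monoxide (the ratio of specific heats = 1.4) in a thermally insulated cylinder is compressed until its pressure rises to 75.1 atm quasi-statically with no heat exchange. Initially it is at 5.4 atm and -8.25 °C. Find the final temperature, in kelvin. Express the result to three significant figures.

Along an adiabat T P^((1−γ)/γ) is constant, so T₂ = T₁ (P₂/P₁)^((γ−1)/γ).
T₁ = -8.25 °C = 264.9 K.
T₂ = 264.9 × (75.1/5.4)^(0.286) = 562 K.

T₂ ≈ 562 K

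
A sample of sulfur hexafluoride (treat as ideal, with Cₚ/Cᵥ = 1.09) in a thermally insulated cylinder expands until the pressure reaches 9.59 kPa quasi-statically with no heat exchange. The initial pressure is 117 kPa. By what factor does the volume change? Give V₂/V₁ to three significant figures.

V₂/V₁ ≈ 9.92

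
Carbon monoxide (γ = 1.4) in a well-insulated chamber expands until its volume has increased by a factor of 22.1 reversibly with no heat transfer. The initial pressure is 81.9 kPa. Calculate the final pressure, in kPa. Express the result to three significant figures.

Since PV^γ is constant along a reversible adiabat, P₂ = P₁ (V₁/V₂)^γ.
P₂ = 81.9 × (1/22.1)^(1.4) = 1.074 kPa.

P₂ ≈ 1.07 kPa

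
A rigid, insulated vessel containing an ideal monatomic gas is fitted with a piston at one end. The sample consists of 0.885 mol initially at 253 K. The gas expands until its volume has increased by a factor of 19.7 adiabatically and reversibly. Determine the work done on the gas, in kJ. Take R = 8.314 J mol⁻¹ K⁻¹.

Adiabatic: T₁V₁^(γ−1) = T₂V₂^(γ−1) ⇒ T₂ = T₁ (V₁/V₂)^(γ−1).
γ = 5/3 for a monatomic ideal gas, so γ−1 = 2/3.
T₂ = 253 × (1/19.7)^(2/3) = 34.69 K.
Q = 0, so ΔU = W_on_gas = nCᵥΔT with Cᵥ = R/(γ−1) = 12.47 J/(mol·K).
ΔU = 0.885 × 12.47 × (34.69 − 253) = -2410 J.

W ≈ -2.41 kJ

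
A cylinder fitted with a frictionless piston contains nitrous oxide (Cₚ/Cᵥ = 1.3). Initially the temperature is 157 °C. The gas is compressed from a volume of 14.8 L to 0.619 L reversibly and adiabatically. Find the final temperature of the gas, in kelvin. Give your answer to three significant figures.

T₂ ≈ 1110 K

For a reversible adiabat TV^(γ−1) is constant, so T₂ = T₁ (V₁/V₂)^(γ−1).
T₁ = 157 °C = 430.1 K.
T₂ = 430.1 × (14.8/0.619)^(0.3) = 1115 K.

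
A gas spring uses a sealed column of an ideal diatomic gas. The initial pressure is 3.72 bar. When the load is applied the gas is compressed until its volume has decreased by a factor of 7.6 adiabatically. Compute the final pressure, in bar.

Adiabatic: P₁V₁^γ = P₂V₂^γ ⇒ P₂ = P₁ (V₁/V₂)^γ.
For a diatomic ideal gas γ = 7/5.
P₂ = 3.72 × 7.6^(7/5) = 63.63 bar.

P₂ ≈ 63.6 bar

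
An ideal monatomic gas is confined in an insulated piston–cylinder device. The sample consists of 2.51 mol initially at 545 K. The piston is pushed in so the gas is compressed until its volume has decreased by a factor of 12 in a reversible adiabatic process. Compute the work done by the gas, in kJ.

W ≈ -72.4 kJ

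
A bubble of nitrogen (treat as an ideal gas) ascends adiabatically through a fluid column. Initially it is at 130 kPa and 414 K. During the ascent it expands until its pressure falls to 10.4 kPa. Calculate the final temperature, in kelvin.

T₂ ≈ 201 K

Along an adiabat T P^((1−γ)/γ) is constant, so T₂ = T₁ (P₂/P₁)^((γ−1)/γ).
For a diatomic ideal gas γ = 7/5, so (γ−1)/γ = 2/7.
T₂ = 414 × (10.4/130)^(2/7) = 201.2 K.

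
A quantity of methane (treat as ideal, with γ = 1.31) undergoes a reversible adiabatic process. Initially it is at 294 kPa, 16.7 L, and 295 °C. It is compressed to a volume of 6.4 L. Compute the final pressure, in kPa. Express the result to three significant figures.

Adiabatic: P₁V₁^γ = P₂V₂^γ ⇒ P₂ = P₁ (V₁/V₂)^γ.
P₂ = 294 × (16.7/6.4)^(1.31) = 1033 kPa.

P₂ ≈ 1030 kPa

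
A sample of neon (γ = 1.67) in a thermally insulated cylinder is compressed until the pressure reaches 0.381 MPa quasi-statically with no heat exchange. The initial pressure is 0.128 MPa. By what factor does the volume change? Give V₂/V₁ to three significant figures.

From PV^γ = const, V₂/V₁ = (P₁/P₂)^(1/γ).
V₂/V₁ = (0.128/0.381)^(0.599) = 0.5204.

V₂/V₁ ≈ 0.520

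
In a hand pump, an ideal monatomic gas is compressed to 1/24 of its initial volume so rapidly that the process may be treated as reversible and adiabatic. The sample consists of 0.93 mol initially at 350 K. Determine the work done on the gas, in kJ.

Adiabatic: T₁V₁^(γ−1) = T₂V₂^(γ−1) ⇒ T₂ = T₁ (V₁/V₂)^(γ−1).
γ = 5/3 for a monatomic ideal gas, so γ−1 = 2/3.
T₂ = 350 × 24^(2/3) = 2912 K.
Q = 0, so ΔU = W_on_gas = nCᵥΔT with Cᵥ = R/(γ−1) = 12.47 J/(mol·K).
ΔU = 0.93 × 12.47 × (2912 − 350) = 29720 J.

W ≈ 29.7 kJ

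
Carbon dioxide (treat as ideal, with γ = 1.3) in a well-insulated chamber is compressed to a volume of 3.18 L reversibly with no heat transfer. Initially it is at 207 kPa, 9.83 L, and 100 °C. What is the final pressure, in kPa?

P₂ ≈ 898 kPa

Adiabatic: P₁V₁^γ = P₂V₂^γ ⇒ P₂ = P₁ (V₁/V₂)^γ.
P₂ = 207 × (9.83/3.18)^(1.3) = 897.7 kPa.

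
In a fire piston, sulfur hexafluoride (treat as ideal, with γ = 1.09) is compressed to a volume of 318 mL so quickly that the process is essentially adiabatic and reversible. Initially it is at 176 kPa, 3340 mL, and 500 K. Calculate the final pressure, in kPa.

Adiabatic: P₁V₁^γ = P₂V₂^γ ⇒ P₂ = P₁ (V₁/V₂)^γ.
P₂ = 176 × (3340/318)^(1.09) = 2284 kPa.

P₂ ≈ 2280 kPa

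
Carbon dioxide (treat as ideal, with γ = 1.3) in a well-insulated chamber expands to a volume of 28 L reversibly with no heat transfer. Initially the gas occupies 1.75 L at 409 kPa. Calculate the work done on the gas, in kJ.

P₂ = P₁(V₁/V₂)^γ = 409×(1.75/28)^(1.3) = 11.13 kPa.
For a reversible adiabat, W_by_gas = (P₁V₁ − P₂V₂)/(γ−1).
W_by = (409000×0.00175 − 11130×0.028) / (0.3) = 1347 J.
W_on_gas = −W_by = -1347 J.

W ≈ -1.35 kJ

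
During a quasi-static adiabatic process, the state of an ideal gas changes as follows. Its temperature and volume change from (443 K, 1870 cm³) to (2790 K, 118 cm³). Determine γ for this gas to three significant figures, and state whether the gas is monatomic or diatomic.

γ ≈ 1.67; monatomic

TV^(γ−1) = const ⇒ γ − 1 = ln(T₂/T₁) / ln(V₁/V₂).
γ = 1 + ln(2790/443) / ln(1870/118) = 1.666.
γ ≈ 1.67 is close to 5/3, so the gas is monatomic.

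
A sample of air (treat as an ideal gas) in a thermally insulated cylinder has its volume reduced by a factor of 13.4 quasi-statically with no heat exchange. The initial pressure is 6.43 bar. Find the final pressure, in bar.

P₂ ≈ 243 bar

Adiabatic: P₁V₁^γ = P₂V₂^γ ⇒ P₂ = P₁ (V₁/V₂)^γ.
For a diatomic ideal gas γ = 7/5.
P₂ = 6.43 × 13.4^(7/5) = 243.3 bar.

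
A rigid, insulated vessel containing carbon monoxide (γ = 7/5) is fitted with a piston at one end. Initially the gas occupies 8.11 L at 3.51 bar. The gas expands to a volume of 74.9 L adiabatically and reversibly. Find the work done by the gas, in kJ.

W ≈ 4.19 kJ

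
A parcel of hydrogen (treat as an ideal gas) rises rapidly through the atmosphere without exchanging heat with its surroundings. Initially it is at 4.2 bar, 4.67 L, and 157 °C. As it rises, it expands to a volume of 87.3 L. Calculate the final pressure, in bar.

P₂ ≈ 0.0696 bar

Since PV^γ is constant along a reversible adiabat, P₂ = P₁ (V₁/V₂)^γ.
γ = 7/5 for a diatomic ideal gas.
P₂ = 4.2 × (4.67/87.3)^(7/5) = 0.06964 bar.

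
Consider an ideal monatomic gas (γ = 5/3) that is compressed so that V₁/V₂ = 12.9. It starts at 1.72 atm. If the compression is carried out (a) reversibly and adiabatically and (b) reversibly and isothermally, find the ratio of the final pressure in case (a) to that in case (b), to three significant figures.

Isothermal: P_b = P₁(V₁/V₂) = 1.72×12.9.
Adiabatic: P_a = P₁(V₁/V₂)^γ = 1.72×12.9^(5/3).
P_a/P_b = (V₁/V₂)^(γ−1) = 12.9^(2/3) = 5.5.

P_adiabatic / P_isothermal ≈ 5.50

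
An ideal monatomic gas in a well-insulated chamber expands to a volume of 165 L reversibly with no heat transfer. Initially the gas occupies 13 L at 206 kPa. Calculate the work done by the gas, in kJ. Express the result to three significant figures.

W ≈ 3.28 kJ

γ = 5/3 for a monatomic ideal gas.
P₂ = P₁(V₁/V₂)^γ = 206×(13/165)^(5/3) = 2.983 kPa.
For a reversible adiabat, W_by_gas = (P₁V₁ − P₂V₂)/(γ−1).
W_by = (206000×0.013 − 2983×0.165) / (2/3) = 3279 J.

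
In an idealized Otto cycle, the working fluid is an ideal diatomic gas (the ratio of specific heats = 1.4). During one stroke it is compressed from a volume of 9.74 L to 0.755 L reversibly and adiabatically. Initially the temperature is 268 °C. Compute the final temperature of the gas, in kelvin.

For a reversible adiabat TV^(γ−1) is constant, so T₂ = T₁ (V₁/V₂)^(γ−1).
T₁ = 268 °C = 541.1 K.
T₂ = 541.1 × (9.74/0.755)^(0.4) = 1505 K.

T₂ ≈ 1510 K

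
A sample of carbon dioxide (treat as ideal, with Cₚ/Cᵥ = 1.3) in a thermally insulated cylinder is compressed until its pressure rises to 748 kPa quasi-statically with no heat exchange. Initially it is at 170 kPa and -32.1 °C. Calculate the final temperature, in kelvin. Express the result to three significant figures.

Adiabatic: T₂/T₁ = (P₂/P₁)^((γ−1)/γ).
T₁ = -32.1 °C = 241 K.
T₂ = 241 × (748/170)^(0.231) = 339.3 K.

T₂ ≈ 339 K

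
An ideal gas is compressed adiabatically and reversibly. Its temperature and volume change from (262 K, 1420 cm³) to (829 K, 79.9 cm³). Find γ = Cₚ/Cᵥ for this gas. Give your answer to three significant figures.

TV^(γ−1) = const ⇒ γ − 1 = ln(T₂/T₁) / ln(V₁/V₂).
γ = 1 + ln(829/262) / ln(1420/79.9) = 1.4.

γ ≈ 1.40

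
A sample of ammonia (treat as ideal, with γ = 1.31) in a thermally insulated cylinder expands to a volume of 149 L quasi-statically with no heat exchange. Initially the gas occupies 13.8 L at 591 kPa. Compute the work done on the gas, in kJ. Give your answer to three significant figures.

W ≈ -13.7 kJ

P₂ = P₁(V₁/V₂)^γ = 591×(13.8/149)^(1.31) = 26.18 kPa.
For a reversible adiabat, W_by_gas = (P₁V₁ − P₂V₂)/(γ−1).
W_by = (591000×0.0138 − 26180×0.149) / (0.31) = 13730 J.
W_on_gas = −W_by = -13730 J.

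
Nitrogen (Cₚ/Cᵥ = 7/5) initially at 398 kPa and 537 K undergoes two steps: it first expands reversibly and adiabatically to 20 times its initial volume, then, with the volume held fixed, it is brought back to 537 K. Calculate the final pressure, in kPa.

P₃ ≈ 19.9 kPa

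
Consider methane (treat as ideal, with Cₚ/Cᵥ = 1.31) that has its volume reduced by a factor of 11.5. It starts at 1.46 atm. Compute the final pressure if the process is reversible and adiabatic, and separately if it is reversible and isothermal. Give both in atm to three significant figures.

Isothermal: P₂ = P₁(V₁/V₂) = 1.46×11.5 = 16.79 atm.
Adiabatic: P₂ = P₁(V₁/V₂)^γ = 1.46×11.5^(1.31) = 35.8 atm.

adiabatic: 35.8 atm; isothermal: 16.8 atm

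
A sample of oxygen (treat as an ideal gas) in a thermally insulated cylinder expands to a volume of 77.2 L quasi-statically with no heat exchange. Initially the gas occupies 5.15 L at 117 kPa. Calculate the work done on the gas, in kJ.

W ≈ -0.996 kJ

γ = 7/5 for a diatomic ideal gas.
P₂ = P₁(V₁/V₂)^γ = 117×(5.15/77.2)^(7/5) = 2.643 kPa.
For a reversible adiabat, W_by_gas = (P₁V₁ − P₂V₂)/(γ−1).
W_by = (117000×0.00515 − 2643×0.0772) / (2/5) = 996.3 J.
W_on_gas = −W_by = -996.3 J.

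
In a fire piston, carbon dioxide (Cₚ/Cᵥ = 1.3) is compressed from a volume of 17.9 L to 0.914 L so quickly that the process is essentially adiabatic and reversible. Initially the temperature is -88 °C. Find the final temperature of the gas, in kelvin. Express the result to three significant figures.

For a reversible adiabat TV^(γ−1) is constant, so T₂ = T₁ (V₁/V₂)^(γ−1).
T₁ = -88 °C = 185.1 K.
T₂ = 185.1 × (17.9/0.914)^(0.3) = 452 K.

T₂ ≈ 452 K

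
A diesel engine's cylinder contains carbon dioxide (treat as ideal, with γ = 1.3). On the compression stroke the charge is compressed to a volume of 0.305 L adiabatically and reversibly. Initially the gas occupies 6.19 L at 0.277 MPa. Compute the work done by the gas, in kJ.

W ≈ -8.39 kJ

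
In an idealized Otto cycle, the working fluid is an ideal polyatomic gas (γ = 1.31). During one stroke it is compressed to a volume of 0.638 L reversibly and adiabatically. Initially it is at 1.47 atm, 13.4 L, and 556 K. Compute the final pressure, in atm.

P₂ ≈ 79.3 atm

Adiabatic: P₁V₁^γ = P₂V₂^γ ⇒ P₂ = P₁ (V₁/V₂)^γ.
P₂ = 1.47 × (13.4/0.638)^(1.31) = 79.34 atm.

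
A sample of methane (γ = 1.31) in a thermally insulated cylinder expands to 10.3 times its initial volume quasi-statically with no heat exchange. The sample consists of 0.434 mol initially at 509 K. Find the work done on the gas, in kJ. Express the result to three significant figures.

Adiabatic: T₁V₁^(γ−1) = T₂V₂^(γ−1) ⇒ T₂ = T₁ (V₁/V₂)^(γ−1).
T₂ = 509 × (1/10.3)^(0.31) = 247 K.
Q = 0, so ΔU = W_on_gas = nCᵥΔT with Cᵥ = R/(γ−1) = 26.82 J/(mol·K).
ΔU = 0.434 × 26.82 × (247 − 509) = -3049 J.

W ≈ -3.05 kJ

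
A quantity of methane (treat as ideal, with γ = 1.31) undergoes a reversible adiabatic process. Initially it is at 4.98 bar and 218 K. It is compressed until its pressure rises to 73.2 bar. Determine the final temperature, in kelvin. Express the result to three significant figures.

T₂ ≈ 412 K

Adiabatic: T₂/T₁ = (P₂/P₁)^((γ−1)/γ).
T₂ = 218 × (73.2/4.98)^(0.237) = 411.8 K.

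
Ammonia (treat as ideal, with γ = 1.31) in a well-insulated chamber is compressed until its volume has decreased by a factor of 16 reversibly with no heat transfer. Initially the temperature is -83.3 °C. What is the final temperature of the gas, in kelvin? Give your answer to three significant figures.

T₂ ≈ 448 K

For a reversible adiabat TV^(γ−1) is constant, so T₂ = T₁ (V₁/V₂)^(γ−1).
T₁ = -83.3 °C = 189.8 K.
T₂ = 189.8 × 16^(0.31) = 448.4 K.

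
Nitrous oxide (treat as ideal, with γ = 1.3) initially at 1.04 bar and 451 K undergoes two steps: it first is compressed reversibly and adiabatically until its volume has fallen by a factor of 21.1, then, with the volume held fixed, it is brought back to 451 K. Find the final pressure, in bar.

Adiabatic step (PV^γ = const): P₂ = 1.04×21.1^(1.3) = 54.78 bar; T₂ = 451×21.1^(0.3) = 1126 K.
Isochoric: P₃ = P₂(T₃/T₂) = 54.78 × (451/1126) = 21.94 bar.

P₃ ≈ 21.9 bar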